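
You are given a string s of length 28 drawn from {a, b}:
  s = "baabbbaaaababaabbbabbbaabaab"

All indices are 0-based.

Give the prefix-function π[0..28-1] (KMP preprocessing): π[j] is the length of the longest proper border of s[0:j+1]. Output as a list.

[0, 0, 0, 1, 1, 1, 2, 3, 0, 0, 1, 2, 1, 2, 3, 4, 5, 6, 7, 1, 1, 1, 2, 3, 4, 2, 3, 4]

π[0] = 0
j=1 s[j]='a': π[1]=0 (border '')
j=2 s[j]='a': π[2]=0 (border '')
j=3 s[j]='b': π[3]=1 (border 'b')
j=4 s[j]='b': k: 1→0; π[4]=1 (border 'b')
j=5 s[j]='b': k: 1→0; π[5]=1 (border 'b')
j=6 s[j]='a': π[6]=2 (border 'ba')
j=7 s[j]='a': π[7]=3 (border 'baa')
j=8 s[j]='a': k: 3→0; π[8]=0 (border '')
j=9 s[j]='a': π[9]=0 (border '')
j=10 s[j]='b': π[10]=1 (border 'b')
j=11 s[j]='a': π[11]=2 (border 'ba')
j=12 s[j]='b': k: 2→0; π[12]=1 (border 'b')
j=13 s[j]='a': π[13]=2 (border 'ba')
j=14 s[j]='a': π[14]=3 (border 'baa')
j=15 s[j]='b': π[15]=4 (border 'baab')
j=16 s[j]='b': π[16]=5 (border 'baabb')
j=17 s[j]='b': π[17]=6 (border 'baabbb')
j=18 s[j]='a': π[18]=7 (border 'baabbba')
j=19 s[j]='b': k: 7→2→0; π[19]=1 (border 'b')
j=20 s[j]='b': k: 1→0; π[20]=1 (border 'b')
j=21 s[j]='b': k: 1→0; π[21]=1 (border 'b')
j=22 s[j]='a': π[22]=2 (border 'ba')
j=23 s[j]='a': π[23]=3 (border 'baa')
j=24 s[j]='b': π[24]=4 (border 'baab')
j=25 s[j]='a': k: 4→1; π[25]=2 (border 'ba')
j=26 s[j]='a': π[26]=3 (border 'baa')
j=27 s[j]='b': π[27]=4 (border 'baab')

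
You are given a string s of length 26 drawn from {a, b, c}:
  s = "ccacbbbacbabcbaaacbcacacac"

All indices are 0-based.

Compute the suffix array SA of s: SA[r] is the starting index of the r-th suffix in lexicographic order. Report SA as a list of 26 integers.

rank | idx | suffix
   0 |  14 | aaacbcacacac
   1 |  15 | aacbcacacac
   2 |  10 | abcbaaacbcacacac
   3 |  24 | ac
   4 |  22 | acac
   5 |  20 | acacac
   6 |   7 | acbabcbaaacbcacacac
   7 |   2 | acbbbacbabcbaaacbcacacac
   8 |  16 | acbcacacac
   9 |  13 | baaacbcacacac
  10 |   9 | babcbaaacbcacacac
  11 |   6 | bacbabcbaaacbcacacac
  12 |   5 | bbacbabcbaaacbcacacac
  13 |   4 | bbbacbabcbaaacbcacacac
  14 |  18 | bcacacac
  15 |  11 | bcbaaacbcacacac
  16 |  25 | c
  17 |  23 | cac
  18 |  21 | cacac
  19 |  19 | cacacac
  20 |   1 | cacbbbacbabcbaaacbcacacac
  21 |  12 | cbaaacbcacacac
  22 |   8 | cbabcbaaacbcacacac
  23 |   3 | cbbbacbabcbaaacbcacacac
  24 |  17 | cbcacacac
  25 |   0 | ccacbbbacbabcbaaacbcacacac

[14, 15, 10, 24, 22, 20, 7, 2, 16, 13, 9, 6, 5, 4, 18, 11, 25, 23, 21, 19, 1, 12, 8, 3, 17, 0]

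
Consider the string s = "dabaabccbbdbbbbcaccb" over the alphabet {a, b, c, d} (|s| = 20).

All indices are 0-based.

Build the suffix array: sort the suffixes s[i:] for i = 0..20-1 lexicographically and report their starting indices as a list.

rank→(start, suffix):
  0 → (3, 'aabccbbdbbbbcaccb')
  1 → (1, 'abaabccbbdbbbbcaccb')
  2 → (4, 'abccbbdbbbbcaccb')
  3 → (16, 'accb')
  4 → (19, 'b')
  5 → (2, 'baabccbbdbbbbcaccb')
  6 → (11, 'bbbbcaccb')
  7 → (12, 'bbbcaccb')
  8 → (13, 'bbcaccb')
  9 → (8, 'bbdbbbbcaccb')
  10 → (14, 'bcaccb')
  11 → (5, 'bccbbdbbbbcaccb')
  12 → (9, 'bdbbbbcaccb')
  13 → (15, 'caccb')
  14 → (18, 'cb')
  15 → (7, 'cbbdbbbbcaccb')
  16 → (17, 'ccb')
  17 → (6, 'ccbbdbbbbcaccb')
  18 → (0, 'dabaabccbbdbbbbcaccb')
  19 → (10, 'dbbbbcaccb')

[3, 1, 4, 16, 19, 2, 11, 12, 13, 8, 14, 5, 9, 15, 18, 7, 17, 6, 0, 10]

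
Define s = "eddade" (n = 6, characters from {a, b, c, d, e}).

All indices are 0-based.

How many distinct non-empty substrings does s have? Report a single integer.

sorted suffixes:
  #0 SA[0]=3  'ade'
  #1 SA[1]=2  'dade'
  #2 SA[2]=1  'ddade'
  #3 SA[3]=4  'de'
  #4 SA[4]=5  'e'
  #5 SA[5]=0  'eddade'

SA = [3, 2, 1, 4, 5, 0]
[i] adj suffixes → lcp
  [1] 3/2 → 0 ('')
  [2] 2/1 → 1 ('d')
  [3] 1/4 → 1 ('d')
  [4] 4/5 → 0 ('')
  [5] 5/0 → 1 ('e')

n(n+1)/2 = 6·7/2 = 21
Σ LCP = 0 + 0 + 1 + 1 + 0 + 1 = 3
distinct = 21 − 3 = 18

18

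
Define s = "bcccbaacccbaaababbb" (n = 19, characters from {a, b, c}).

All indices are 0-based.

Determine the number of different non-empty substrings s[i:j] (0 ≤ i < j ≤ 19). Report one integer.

154

rank | idx | suffix
   0 |  11 | aaababbb
   1 |  12 | aababbb
   2 |   5 | aacccbaaababbb
   3 |  13 | ababbb
   4 |  15 | abbb
   5 |   6 | acccbaaababbb
   6 |  18 | b
   7 |  10 | baaababbb
   8 |   4 | baacccbaaababbb
   9 |  14 | babbb
  10 |  17 | bb
  11 |  16 | bbb
  12 |   0 | bcccbaacccbaaababbb
  13 |   9 | cbaaababbb
  14 |   3 | cbaacccbaaababbb
  15 |   8 | ccbaaababbb
  16 |   2 | ccbaacccbaaababbb
  17 |   7 | cccbaaababbb
  18 |   1 | cccbaacccbaaababbb

SA = [11, 12, 5, 13, 15, 6, 18, 10, 4, 14, 17, 16, 0, 9, 3, 8, 2, 7, 1]
i: (SA[i-1],SA[i]) lcp shared
  1: (11,12) 2 'aa'
  2: (12,5) 2 'aa'
  3: (5,13) 1 'a'
  4: (13,15) 2 'ab'
  5: (15,6) 1 'a'
  6: (6,18) 0 ''
  7: (18,10) 1 'b'
  8: (10,4) 3 'baa'
  9: (4,14) 2 'ba'
  10: (14,17) 1 'b'
  11: (17,16) 2 'bb'
  12: (16,0) 1 'b'
  13: (0,9) 0 ''
  14: (9,3) 4 'cbaa'
  15: (3,8) 1 'c'
  16: (8,2) 5 'ccbaa'
  17: (2,7) 2 'cc'
  18: (7,1) 6 'cccbaa'

n(n+1)/2 = 19·20/2 = 190
Σ LCP = 0 + 2 + 2 + 1 + 2 + 1 + 0 + 1 + 3 + 2 + 1 + 2 + 1 + 0 + 4 + 1 + 5 + 2 + 6 = 36
distinct = 190 − 36 = 154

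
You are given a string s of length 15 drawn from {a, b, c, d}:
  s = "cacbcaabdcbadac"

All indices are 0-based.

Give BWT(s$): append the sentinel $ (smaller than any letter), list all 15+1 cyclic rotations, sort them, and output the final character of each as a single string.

ccadcbccaab$daab

rank  rotation          last
    0  $cacbcaabdcbadac  c
    1  aabdcbadac$cacbc  c
    2  abdcbadac$cacbca  a
    3  ac$cacbcaabdcbad  d
    4  acbcaabdcbadac$c  c
    5  adac$cacbcaabdcb  b
    6  badac$cacbcaabdc  c
    7  bcaabdcbadac$cac  c
    8  bdcbadac$cacbcaa  a
    9  c$cacbcaabdcbada  a
   10  caabdcbadac$cacb  b
   11  cacbcaabdcbadac$  $
   12  cbadac$cacbcaabd  d
   13  cbcaabdcbadac$ca  a
   14  dac$cacbcaabdcba  a
   15  dcbadac$cacbcaab  b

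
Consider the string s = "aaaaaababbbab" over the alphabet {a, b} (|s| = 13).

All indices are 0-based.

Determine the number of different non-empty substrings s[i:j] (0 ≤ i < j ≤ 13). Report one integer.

rank | idx | suffix
   0 |   0 | aaaaaababbbab
   1 |   1 | aaaaababbbab
   2 |   2 | aaaababbbab
   3 |   3 | aaababbbab
   4 |   4 | aababbbab
   5 |  11 | ab
   6 |   5 | ababbbab
   7 |   7 | abbbab
   8 |  12 | b
   9 |  10 | bab
  10 |   6 | babbbab
  11 |   9 | bbab
  12 |   8 | bbbab

SA = [0, 1, 2, 3, 4, 11, 5, 7, 12, 10, 6, 9, 8]
[i] adj suffixes → lcp
  [1] 0/1 → 5 ('aaaaa')
  [2] 1/2 → 4 ('aaaa')
  [3] 2/3 → 3 ('aaa')
  [4] 3/4 → 2 ('aa')
  [5] 4/11 → 1 ('a')
  [6] 11/5 → 2 ('ab')
  [7] 5/7 → 2 ('ab')
  [8] 7/12 → 0 ('')
  [9] 12/10 → 1 ('b')
  [10] 10/6 → 3 ('bab')
  [11] 6/9 → 1 ('b')
  [12] 9/8 → 2 ('bb')

n(n+1)/2 = 13·14/2 = 91
Σ LCP = 0 + 5 + 4 + 3 + 2 + 1 + 2 + 2 + 0 + 1 + 3 + 1 + 2 = 26
distinct = 91 − 26 = 65

65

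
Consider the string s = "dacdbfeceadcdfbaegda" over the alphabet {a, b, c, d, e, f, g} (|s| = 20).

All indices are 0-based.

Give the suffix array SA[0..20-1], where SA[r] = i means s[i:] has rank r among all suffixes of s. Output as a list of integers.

[19, 1, 9, 15, 14, 4, 2, 11, 7, 18, 0, 3, 10, 12, 8, 6, 16, 13, 5, 17]

sorted suffixes:
  #0 SA[0]=19  'a'
  #1 SA[1]=1  'acdbfeceadcdfbaegda'
  #2 SA[2]=9  'adcdfbaegda'
  #3 SA[3]=15  'aegda'
  #4 SA[4]=14  'baegda'
  #5 SA[5]=4  'bfeceadcdfbaegda'
  #6 SA[6]=2  'cdbfeceadcdfbaegda'
  #7 SA[7]=11  'cdfbaegda'
  #8 SA[8]=7  'ceadcdfbaegda'
  #9 SA[9]=18  'da'
  #10 SA[10]=0  'dacdbfeceadcdfbaegda'
  #11 SA[11]=3  'dbfeceadcdfbaegda'
  #12 SA[12]=10  'dcdfbaegda'
  #13 SA[13]=12  'dfbaegda'
  #14 SA[14]=8  'eadcdfbaegda'
  #15 SA[15]=6  'eceadcdfbaegda'
  #16 SA[16]=16  'egda'
  #17 SA[17]=13  'fbaegda'
  #18 SA[18]=5  'feceadcdfbaegda'
  #19 SA[19]=17  'gda'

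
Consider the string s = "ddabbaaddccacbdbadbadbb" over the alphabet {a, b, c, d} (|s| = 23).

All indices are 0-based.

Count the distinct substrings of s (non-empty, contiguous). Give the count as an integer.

243

rank | idx | suffix
   0 |   5 | aaddccacbdbadbadbb
   1 |   2 | abbaaddccacbdbadbadbb
   2 |  11 | acbdbadbadbb
   3 |  16 | adbadbb
   4 |  19 | adbb
   5 |   6 | addccacbdbadbadbb
   6 |  22 | b
   7 |   4 | baaddccacbdbadbadbb
   8 |  15 | badbadbb
   9 |  18 | badbb
  10 |  21 | bb
  11 |   3 | bbaaddccacbdbadbadbb
  12 |  13 | bdbadbadbb
  13 |  10 | cacbdbadbadbb
  14 |  12 | cbdbadbadbb
  15 |   9 | ccacbdbadbadbb
  16 |   1 | dabbaaddccacbdbadbadbb
  17 |  14 | dbadbadbb
  18 |  17 | dbadbb
  19 |  20 | dbb
  20 |   8 | dccacbdbadbadbb
  21 |   0 | ddabbaaddccacbdbadbadbb
  22 |   7 | ddccacbdbadbadbb

SA = [5, 2, 11, 16, 19, 6, 22, 4, 15, 18, 21, 3, 13, 10, 12, 9, 1, 14, 17, 20, 8, 0, 7]
rank  pair      lcp
   1  s[5:],s[2:]  1  'a'
   2  s[2:],s[11:]  1  'a'
   3  s[11:],s[16:]  1  'a'
   4  s[16:],s[19:]  3  'adb'
   5  s[19:],s[6:]  2  'ad'
   6  s[6:],s[22:]  0  ''
   7  s[22:],s[4:]  1  'b'
   8  s[4:],s[15:]  2  'ba'
   9  s[15:],s[18:]  4  'badb'
  10  s[18:],s[21:]  1  'b'
  11  s[21:],s[3:]  2  'bb'
  12  s[3:],s[13:]  1  'b'
  13  s[13:],s[10:]  0  ''
  14  s[10:],s[12:]  1  'c'
  15  s[12:],s[9:]  1  'c'
  16  s[9:],s[1:]  0  ''
  17  s[1:],s[14:]  1  'd'
  18  s[14:],s[17:]  5  'dbadb'
  19  s[17:],s[20:]  2  'db'
  20  s[20:],s[8:]  1  'd'
  21  s[8:],s[0:]  1  'd'
  22  s[0:],s[7:]  2  'dd'

n(n+1)/2 = 23·24/2 = 276
Σ LCP = 0 + 1 + 1 + 1 + 3 + 2 + 0 + 1 + 2 + 4 + 1 + 2 + 1 + 0 + 1 + 1 + 0 + 1 + 5 + 2 + 1 + 1 + 2 = 33
distinct = 276 − 33 = 243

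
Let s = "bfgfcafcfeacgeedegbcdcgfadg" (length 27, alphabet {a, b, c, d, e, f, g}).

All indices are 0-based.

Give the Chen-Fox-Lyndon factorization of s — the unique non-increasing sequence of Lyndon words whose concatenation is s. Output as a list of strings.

emit factor 1: 'bfgfc' (i=0, period=5)
emit factor 2: 'afcfe' (i=5, period=5)
emit factor 3: 'acgeedegbcdcgfadg' (i=10, period=17)

["bfgfc", "afcfe", "acgeedegbcdcgfadg"]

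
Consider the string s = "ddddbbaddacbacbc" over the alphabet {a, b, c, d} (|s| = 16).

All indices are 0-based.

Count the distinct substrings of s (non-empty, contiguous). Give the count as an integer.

sorted suffixes:
  #0 SA[0]=9  'acbacbc'
  #1 SA[1]=12  'acbc'
  #2 SA[2]=6  'addacbacbc'
  #3 SA[3]=11  'bacbc'
  #4 SA[4]=5  'baddacbacbc'
  #5 SA[5]=4  'bbaddacbacbc'
  #6 SA[6]=14  'bc'
  #7 SA[7]=15  'c'
  #8 SA[8]=10  'cbacbc'
  #9 SA[9]=13  'cbc'
  #10 SA[10]=8  'dacbacbc'
  #11 SA[11]=3  'dbbaddacbacbc'
  #12 SA[12]=7  'ddacbacbc'
  #13 SA[13]=2  'ddbbaddacbacbc'
  #14 SA[14]=1  'dddbbaddacbacbc'
  #15 SA[15]=0  'ddddbbaddacbacbc'

SA = [9, 12, 6, 11, 5, 4, 14, 15, 10, 13, 8, 3, 7, 2, 1, 0]
rank  pair      lcp
   1  s[9:],s[12:]  3  'acb'
   2  s[12:],s[6:]  1  'a'
   3  s[6:],s[11:]  0  ''
   4  s[11:],s[5:]  2  'ba'
   5  s[5:],s[4:]  1  'b'
   6  s[4:],s[14:]  1  'b'
   7  s[14:],s[15:]  0  ''
   8  s[15:],s[10:]  1  'c'
   9  s[10:],s[13:]  2  'cb'
  10  s[13:],s[8:]  0  ''
  11  s[8:],s[3:]  1  'd'
  12  s[3:],s[7:]  1  'd'
  13  s[7:],s[2:]  2  'dd'
  14  s[2:],s[1:]  2  'dd'
  15  s[1:],s[0:]  3  'ddd'

n(n+1)/2 = 16·17/2 = 136
Σ LCP = 0 + 3 + 1 + 0 + 2 + 1 + 1 + 0 + 1 + 2 + 0 + 1 + 1 + 2 + 2 + 3 = 20
distinct = 136 − 20 = 116

116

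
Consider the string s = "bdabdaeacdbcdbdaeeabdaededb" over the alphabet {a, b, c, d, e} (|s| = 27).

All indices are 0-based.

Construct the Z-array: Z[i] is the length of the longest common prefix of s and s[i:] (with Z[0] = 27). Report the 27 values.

[27, 0, 0, 3, 0, 0, 0, 0, 0, 0, 1, 0, 0, 3, 0, 0, 0, 0, 0, 3, 0, 0, 0, 0, 0, 0, 1]

Z[0]=27
i=1: outside box; Z[1]=0
i=2: outside box; Z[2]=0
i=3: outside box; Z[3]=3 scan→box=[3,6)
i=4: min(r-i=2, Z[1]=0)=0; Z[4]=0
i=5: min(r-i=1, Z[2]=0)=0; Z[5]=0
i=6: outside box; Z[6]=0
i=7: outside box; Z[7]=0
i=8: outside box; Z[8]=0
i=9: outside box; Z[9]=0
i=10: outside box; Z[10]=1 scan→box=[10,11)
i=11: outside box; Z[11]=0
i=12: outside box; Z[12]=0
i=13: outside box; Z[13]=3 scan→box=[13,16)
i=14: min(r-i=2, Z[1]=0)=0; Z[14]=0
i=15: min(r-i=1, Z[2]=0)=0; Z[15]=0
i=16: outside box; Z[16]=0
i=17: outside box; Z[17]=0
i=18: outside box; Z[18]=0
i=19: outside box; Z[19]=3 scan→box=[19,22)
i=20: min(r-i=2, Z[1]=0)=0; Z[20]=0
i=21: min(r-i=1, Z[2]=0)=0; Z[21]=0
i=22: outside box; Z[22]=0
i=23: outside box; Z[23]=0
i=24: outside box; Z[24]=0
i=25: outside box; Z[25]=0
i=26: outside box; Z[26]=1 scan→box=[26,27)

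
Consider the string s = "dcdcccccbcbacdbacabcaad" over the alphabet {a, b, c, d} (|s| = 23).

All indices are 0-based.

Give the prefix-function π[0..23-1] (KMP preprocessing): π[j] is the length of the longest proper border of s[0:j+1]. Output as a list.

[0, 0, 1, 2, 0, 0, 0, 0, 0, 0, 0, 0, 0, 1, 0, 0, 0, 0, 0, 0, 0, 0, 1]

π[0] = 0
j=1 s[j]='c': π[1]=0 (border '')
j=2 s[j]='d': π[2]=1 (border 'd')
j=3 s[j]='c': π[3]=2 (border 'dc')
j=4 s[j]='c': k: 2→0; π[4]=0 (border '')
j=5 s[j]='c': π[5]=0 (border '')
j=6 s[j]='c': π[6]=0 (border '')
j=7 s[j]='c': π[7]=0 (border '')
j=8 s[j]='b': π[8]=0 (border '')
j=9 s[j]='c': π[9]=0 (border '')
j=10 s[j]='b': π[10]=0 (border '')
j=11 s[j]='a': π[11]=0 (border '')
j=12 s[j]='c': π[12]=0 (border '')
j=13 s[j]='d': π[13]=1 (border 'd')
j=14 s[j]='b': k: 1→0; π[14]=0 (border '')
j=15 s[j]='a': π[15]=0 (border '')
j=16 s[j]='c': π[16]=0 (border '')
j=17 s[j]='a': π[17]=0 (border '')
j=18 s[j]='b': π[18]=0 (border '')
j=19 s[j]='c': π[19]=0 (border '')
j=20 s[j]='a': π[20]=0 (border '')
j=21 s[j]='a': π[21]=0 (border '')
j=22 s[j]='d': π[22]=1 (border 'd')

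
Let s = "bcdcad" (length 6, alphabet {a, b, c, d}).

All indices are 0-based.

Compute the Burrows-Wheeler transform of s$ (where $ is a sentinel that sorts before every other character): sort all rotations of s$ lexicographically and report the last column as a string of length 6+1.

dc$dbac

rank  rotation last
    0  $bcdcad  d
    1  ad$bcdc  c
    2  bcdcad$  $
    3  cad$bcd  d
    4  cdcad$b  b
    5  d$bcdca  a
    6  dcad$bc  c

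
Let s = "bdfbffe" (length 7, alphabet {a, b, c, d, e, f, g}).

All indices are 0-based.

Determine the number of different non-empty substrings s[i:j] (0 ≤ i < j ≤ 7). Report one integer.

sorted suffixes:
  #0 SA[0]=0  'bdfbffe'
  #1 SA[1]=3  'bffe'
  #2 SA[2]=1  'dfbffe'
  #3 SA[3]=6  'e'
  #4 SA[4]=2  'fbffe'
  #5 SA[5]=5  'fe'
  #6 SA[6]=4  'ffe'

SA = [0, 3, 1, 6, 2, 5, 4]
[i] adj suffixes → lcp
  [1] 0/3 → 1 ('b')
  [2] 3/1 → 0 ('')
  [3] 1/6 → 0 ('')
  [4] 6/2 → 0 ('')
  [5] 2/5 → 1 ('f')
  [6] 5/4 → 1 ('f')

n(n+1)/2 = 7·8/2 = 28
Σ LCP = 0 + 1 + 0 + 0 + 0 + 1 + 1 = 3
distinct = 28 − 3 = 25

25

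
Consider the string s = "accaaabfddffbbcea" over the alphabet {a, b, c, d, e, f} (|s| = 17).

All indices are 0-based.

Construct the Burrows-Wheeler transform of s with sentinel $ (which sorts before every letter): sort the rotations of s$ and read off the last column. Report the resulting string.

aecaa$fbacabfdcfbd

rank  rotation            last
    0  $accaaabfddffbbcea  a
    1  a$accaaabfddffbbce  e
    2  aaabfddffbbcea$acc  c
    3  aabfddffbbcea$acca  a
    4  abfddffbbcea$accaa  a
    5  accaaabfddffbbcea$  $
    6  bbcea$accaaabfddff  f
    7  bcea$accaaabfddffb  b
    8  bfddffbbcea$accaaa  a
    9  caaabfddffbbcea$ac  c
   10  ccaaabfddffbbcea$a  a
   11  cea$accaaabfddffbb  b
   12  ddffbbcea$accaaabf  f
   13  dffbbcea$accaaabfd  d
   14  ea$accaaabfddffbbc  c
   15  fbbcea$accaaabfddf  f
   16  fddffbbcea$accaaab  b
   17  ffbbcea$accaaabfdd  d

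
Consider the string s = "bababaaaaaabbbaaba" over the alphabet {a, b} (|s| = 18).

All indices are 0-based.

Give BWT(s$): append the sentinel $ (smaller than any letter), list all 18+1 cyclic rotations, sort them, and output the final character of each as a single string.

abbaaabaabbaaaba$ba

rank  rotation             last
    0  $bababaaaaaabbbaaba  a
    1  a$bababaaaaaabbbaab  b
    2  aaaaaabbbaaba$babab  b
    3  aaaaabbbaaba$bababa  a
    4  aaaabbbaaba$bababaa  a
    5  aaabbbaaba$bababaaa  a
    6  aaba$bababaaaaaabbb  b
    7  aabbbaaba$bababaaaa  a
    8  aba$bababaaaaaabbba  a
    9  abaaaaaabbbaaba$bab  b
   10  ababaaaaaabbbaaba$b  b
   11  abbbaaba$bababaaaaa  a
   12  ba$bababaaaaaabbbaa  a
   13  baaaaaabbbaaba$baba  a
   14  baaba$bababaaaaaabb  b
   15  babaaaaaabbbaaba$ba  a
   16  bababaaaaaabbbaaba$  $
   17  bbaaba$bababaaaaaab  b
   18  bbbaaba$bababaaaaaa  a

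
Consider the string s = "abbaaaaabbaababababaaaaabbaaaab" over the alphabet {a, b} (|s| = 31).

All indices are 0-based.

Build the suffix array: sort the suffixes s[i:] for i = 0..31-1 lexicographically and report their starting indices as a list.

[19, 3, 26, 20, 4, 27, 21, 5, 28, 10, 22, 6, 29, 17, 15, 13, 11, 0, 23, 7, 30, 18, 2, 25, 9, 16, 14, 12, 1, 24, 8]

sorted suffixes:
  #0 SA[0]=19  'aaaaabbaaaab'
  #1 SA[1]=3  'aaaaabbaababababaaaaabbaaaab'
  #2 SA[2]=26  'aaaab'
  #3 SA[3]=20  'aaaabbaaaab'
  #4 SA[4]=4  'aaaabbaababababaaaaabbaaaab'
  #5 SA[5]=27  'aaab'
  #6 SA[6]=21  'aaabbaaaab'
  #7 SA[7]=5  'aaabbaababababaaaaabbaaaab'
  #8 SA[8]=28  'aab'
  #9 SA[9]=10  'aababababaaaaabbaaaab'
  #10 SA[10]=22  'aabbaaaab'
  #11 SA[11]=6  'aabbaababababaaaaabbaaaab'
  #12 SA[12]=29  'ab'
  #13 SA[13]=17  'abaaaaabbaaaab'
  #14 SA[14]=15  'ababaaaaabbaaaab'
  #15 SA[15]=13  'abababaaaaabbaaaab'
  #16 SA[16]=11  'ababababaaaaabbaaaab'
  #17 SA[17]=0  'abbaaaaabbaababababaaaaabbaaaab'
  #18 SA[18]=23  'abbaaaab'
  #19 SA[19]=7  'abbaababababaaaaabbaaaab'
  #20 SA[20]=30  'b'
  #21 SA[21]=18  'baaaaabbaaaab'
  #22 SA[22]=2  'baaaaabbaababababaaaaabbaaaab'
  #23 SA[23]=25  'baaaab'
  #24 SA[24]=9  'baababababaaaaabbaaaab'
  #25 SA[25]=16  'babaaaaabbaaaab'
  #26 SA[26]=14  'bababaaaaabbaaaab'
  #27 SA[27]=12  'babababaaaaabbaaaab'
  #28 SA[28]=1  'bbaaaaabbaababababaaaaabbaaaab'
  #29 SA[29]=24  'bbaaaab'
  #30 SA[30]=8  'bbaababababaaaaabbaaaab'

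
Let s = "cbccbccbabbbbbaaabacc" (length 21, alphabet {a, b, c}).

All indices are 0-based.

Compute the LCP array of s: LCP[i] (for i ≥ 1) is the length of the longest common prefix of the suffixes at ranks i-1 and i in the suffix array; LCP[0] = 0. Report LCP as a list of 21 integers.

[0, 2, 1, 2, 1, 0, 2, 2, 1, 2, 3, 4, 1, 4, 0, 1, 2, 5, 1, 2, 3]

sorted suffixes:
  #0 SA[0]=14  'aaabacc'
  #1 SA[1]=15  'aabacc'
  #2 SA[2]=16  'abacc'
  #3 SA[3]=8  'abbbbbaaabacc'
  #4 SA[4]=18  'acc'
  #5 SA[5]=13  'baaabacc'
  #6 SA[6]=7  'babbbbbaaabacc'
  #7 SA[7]=17  'bacc'
  #8 SA[8]=12  'bbaaabacc'
  #9 SA[9]=11  'bbbaaabacc'
  #10 SA[10]=10  'bbbbaaabacc'
  #11 SA[11]=9  'bbbbbaaabacc'
  #12 SA[12]=4  'bccbabbbbbaaabacc'
  #13 SA[13]=1  'bccbccbabbbbbaaabacc'
  #14 SA[14]=20  'c'
  #15 SA[15]=6  'cbabbbbbaaabacc'
  #16 SA[16]=3  'cbccbabbbbbaaabacc'
  #17 SA[17]=0  'cbccbccbabbbbbaaabacc'
  #18 SA[18]=19  'cc'
  #19 SA[19]=5  'ccbabbbbbaaabacc'
  #20 SA[20]=2  'ccbccbabbbbbaaabacc'

SA = [14, 15, 16, 8, 18, 13, 7, 17, 12, 11, 10, 9, 4, 1, 20, 6, 3, 0, 19, 5, 2]
rank  pair      lcp
   1  s[14:],s[15:]  2  'aa'
   2  s[15:],s[16:]  1  'a'
   3  s[16:],s[8:]  2  'ab'
   4  s[8:],s[18:]  1  'a'
   5  s[18:],s[13:]  0  ''
   6  s[13:],s[7:]  2  'ba'
   7  s[7:],s[17:]  2  'ba'
   8  s[17:],s[12:]  1  'b'
   9  s[12:],s[11:]  2  'bb'
  10  s[11:],s[10:]  3  'bbb'
  11  s[10:],s[9:]  4  'bbbb'
  12  s[9:],s[4:]  1  'b'
  13  s[4:],s[1:]  4  'bccb'
  14  s[1:],s[20:]  0  ''
  15  s[20:],s[6:]  1  'c'
  16  s[6:],s[3:]  2  'cb'
  17  s[3:],s[0:]  5  'cbccb'
  18  s[0:],s[19:]  1  'c'
  19  s[19:],s[5:]  2  'cc'
  20  s[5:],s[2:]  3  'ccb'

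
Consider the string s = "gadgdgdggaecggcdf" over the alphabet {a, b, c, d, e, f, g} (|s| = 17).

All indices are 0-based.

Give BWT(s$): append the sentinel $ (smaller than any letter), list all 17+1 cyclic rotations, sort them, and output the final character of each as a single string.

fgggecaggad$ggdddc

rank  rotation            last
    0  $gadgdgdggaecggcdf  f
    1  adgdgdggaecggcdf$g  g
    2  aecggcdf$gadgdgdgg  g
    3  cdf$gadgdgdggaecgg  g
    4  cggcdf$gadgdgdggae  e
    5  df$gadgdgdggaecggc  c
    6  dgdgdggaecggcdf$ga  a
    7  dgdggaecggcdf$gadg  g
    8  dggaecggcdf$gadgdg  g
    9  ecggcdf$gadgdgdgga  a
   10  f$gadgdgdggaecggcd  d
   11  gadgdgdggaecggcdf$  $
   12  gaecggcdf$gadgdgdg  g
   13  gcdf$gadgdgdggaecg  g
   14  gdgdggaecggcdf$gad  d
   15  gdggaecggcdf$gadgd  d
   16  ggaecggcdf$gadgdgd  d
   17  ggcdf$gadgdgdggaec  c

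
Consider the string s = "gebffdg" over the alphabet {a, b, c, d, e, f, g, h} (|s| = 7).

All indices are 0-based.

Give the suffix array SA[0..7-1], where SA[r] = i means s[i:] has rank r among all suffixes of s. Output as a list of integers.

[2, 5, 1, 4, 3, 6, 0]

sorted suffixes:
  #0 SA[0]=2  'bffdg'
  #1 SA[1]=5  'dg'
  #2 SA[2]=1  'ebffdg'
  #3 SA[3]=4  'fdg'
  #4 SA[4]=3  'ffdg'
  #5 SA[5]=6  'g'
  #6 SA[6]=0  'gebffdg'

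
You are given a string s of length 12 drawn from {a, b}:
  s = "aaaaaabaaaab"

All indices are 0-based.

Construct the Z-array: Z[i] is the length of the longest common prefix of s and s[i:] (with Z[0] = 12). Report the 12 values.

[12, 5, 4, 3, 2, 1, 0, 4, 3, 2, 1, 0]

Z[0]=12
i=1: fresh scan; Z[1]=5 grow→box=[1,6)
i=2: min(r-i=4, Z[1]=5)=4; Z[2]=4
i=3: min(r-i=3, Z[2]=4)=3; Z[3]=3
i=4: min(r-i=2, Z[3]=3)=2; Z[4]=2
i=5: min(r-i=1, Z[4]=2)=1; Z[5]=1
i=6: fresh scan; Z[6]=0
i=7: fresh scan; Z[7]=4 grow→box=[7,11)
i=8: min(r-i=3, Z[1]=5)=3; Z[8]=3
i=9: min(r-i=2, Z[2]=4)=2; Z[9]=2
i=10: min(r-i=1, Z[3]=3)=1; Z[10]=1
i=11: fresh scan; Z[11]=0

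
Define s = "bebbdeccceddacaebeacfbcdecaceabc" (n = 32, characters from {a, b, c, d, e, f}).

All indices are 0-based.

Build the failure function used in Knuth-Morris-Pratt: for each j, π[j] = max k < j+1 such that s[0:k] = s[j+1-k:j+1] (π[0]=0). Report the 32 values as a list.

[0, 0, 1, 1, 0, 0, 0, 0, 0, 0, 0, 0, 0, 0, 0, 0, 1, 2, 0, 0, 0, 1, 0, 0, 0, 0, 0, 0, 0, 0, 1, 0]

π[0] = 0
j=1 s[j]='e': π[1]=0 (border '')
j=2 s[j]='b': π[2]=1 (border 'b')
j=3 s[j]='b': k: 1→0; π[3]=1 (border 'b')
j=4 s[j]='d': k: 1→0; π[4]=0 (border '')
j=5 s[j]='e': π[5]=0 (border '')
j=6 s[j]='c': π[6]=0 (border '')
j=7 s[j]='c': π[7]=0 (border '')
j=8 s[j]='c': π[8]=0 (border '')
j=9 s[j]='e': π[9]=0 (border '')
j=10 s[j]='d': π[10]=0 (border '')
j=11 s[j]='d': π[11]=0 (border '')
j=12 s[j]='a': π[12]=0 (border '')
j=13 s[j]='c': π[13]=0 (border '')
j=14 s[j]='a': π[14]=0 (border '')
j=15 s[j]='e': π[15]=0 (border '')
j=16 s[j]='b': π[16]=1 (border 'b')
j=17 s[j]='e': π[17]=2 (border 'be')
j=18 s[j]='a': k: 2→0; π[18]=0 (border '')
j=19 s[j]='c': π[19]=0 (border '')
j=20 s[j]='f': π[20]=0 (border '')
j=21 s[j]='b': π[21]=1 (border 'b')
j=22 s[j]='c': k: 1→0; π[22]=0 (border '')
j=23 s[j]='d': π[23]=0 (border '')
j=24 s[j]='e': π[24]=0 (border '')
j=25 s[j]='c': π[25]=0 (border '')
j=26 s[j]='a': π[26]=0 (border '')
j=27 s[j]='c': π[27]=0 (border '')
j=28 s[j]='e': π[28]=0 (border '')
j=29 s[j]='a': π[29]=0 (border '')
j=30 s[j]='b': π[30]=1 (border 'b')
j=31 s[j]='c': k: 1→0; π[31]=0 (border '')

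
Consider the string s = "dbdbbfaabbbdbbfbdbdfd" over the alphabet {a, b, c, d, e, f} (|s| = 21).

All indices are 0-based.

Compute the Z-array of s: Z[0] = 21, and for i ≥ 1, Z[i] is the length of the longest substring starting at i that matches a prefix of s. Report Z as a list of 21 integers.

[21, 0, 2, 0, 0, 0, 0, 0, 0, 0, 0, 2, 0, 0, 0, 0, 3, 0, 1, 0, 1]

Z[0]=21
i=1: fresh scan; Z[1]=0
i=2: fresh scan; Z[2]=2 scan→box=[2,4)
i=3: min(r-i=1, Z[1]=0)=0; Z[3]=0
i=4: fresh scan; Z[4]=0
i=5: fresh scan; Z[5]=0
i=6: fresh scan; Z[6]=0
i=7: fresh scan; Z[7]=0
i=8: fresh scan; Z[8]=0
i=9: fresh scan; Z[9]=0
i=10: fresh scan; Z[10]=0
i=11: fresh scan; Z[11]=2 scan→box=[11,13)
i=12: min(r-i=1, Z[1]=0)=0; Z[12]=0
i=13: fresh scan; Z[13]=0
i=14: fresh scan; Z[14]=0
i=15: fresh scan; Z[15]=0
i=16: fresh scan; Z[16]=3 scan→box=[16,19)
i=17: min(r-i=2, Z[1]=0)=0; Z[17]=0
i=18: min(r-i=1, Z[2]=2)=1; Z[18]=1
i=19: fresh scan; Z[19]=0
i=20: fresh scan; Z[20]=1 scan→box=[20,21)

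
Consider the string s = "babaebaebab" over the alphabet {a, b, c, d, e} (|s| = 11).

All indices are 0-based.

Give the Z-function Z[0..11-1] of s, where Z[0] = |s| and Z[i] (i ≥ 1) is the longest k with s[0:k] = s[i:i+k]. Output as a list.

Z[0]=11
i=1: fresh scan; Z[1]=0
i=2: fresh scan; Z[2]=2 scan→box=[2,4)
i=3: min(r-i=1, Z[1]=0)=0; Z[3]=0
i=4: fresh scan; Z[4]=0
i=5: fresh scan; Z[5]=2 scan→box=[5,7)
i=6: min(r-i=1, Z[1]=0)=0; Z[6]=0
i=7: fresh scan; Z[7]=0
i=8: fresh scan; Z[8]=3 scan→box=[8,11)
i=9: min(r-i=2, Z[1]=0)=0; Z[9]=0
i=10: min(r-i=1, Z[2]=2)=1; Z[10]=1

[11, 0, 2, 0, 0, 2, 0, 0, 3, 0, 1]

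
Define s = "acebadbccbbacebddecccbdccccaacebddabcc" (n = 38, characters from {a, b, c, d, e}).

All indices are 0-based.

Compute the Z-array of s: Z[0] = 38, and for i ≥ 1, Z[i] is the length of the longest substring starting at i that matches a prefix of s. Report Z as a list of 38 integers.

Z[0]=38
i=1: i≥r, start 0; Z[1]=0
i=2: i≥r, start 0; Z[2]=0
i=3: i≥r, start 0; Z[3]=0
i=4: i≥r, start 0; Z[4]=1 extend→box=[4,5)
i=5: i≥r, start 0; Z[5]=0
i=6: i≥r, start 0; Z[6]=0
i=7: i≥r, start 0; Z[7]=0
i=8: i≥r, start 0; Z[8]=0
i=9: i≥r, start 0; Z[9]=0
i=10: i≥r, start 0; Z[10]=0
i=11: i≥r, start 0; Z[11]=4 extend→box=[11,15)
i=12: min(r-i=3, Z[1]=0)=0; Z[12]=0
i=13: min(r-i=2, Z[2]=0)=0; Z[13]=0
i=14: min(r-i=1, Z[3]=0)=0; Z[14]=0
i=15: i≥r, start 0; Z[15]=0
i=16: i≥r, start 0; Z[16]=0
i=17: i≥r, start 0; Z[17]=0
i=18: i≥r, start 0; Z[18]=0
i=19: i≥r, start 0; Z[19]=0
i=20: i≥r, start 0; Z[20]=0
i=21: i≥r, start 0; Z[21]=0
i=22: i≥r, start 0; Z[22]=0
i=23: i≥r, start 0; Z[23]=0
i=24: i≥r, start 0; Z[24]=0
i=25: i≥r, start 0; Z[25]=0
i=26: i≥r, start 0; Z[26]=0
i=27: i≥r, start 0; Z[27]=1 extend→box=[27,28)
i=28: i≥r, start 0; Z[28]=4 extend→box=[28,32)
i=29: min(r-i=3, Z[1]=0)=0; Z[29]=0
i=30: min(r-i=2, Z[2]=0)=0; Z[30]=0
i=31: min(r-i=1, Z[3]=0)=0; Z[31]=0
i=32: i≥r, start 0; Z[32]=0
i=33: i≥r, start 0; Z[33]=0
i=34: i≥r, start 0; Z[34]=1 extend→box=[34,35)
i=35: i≥r, start 0; Z[35]=0
i=36: i≥r, start 0; Z[36]=0
i=37: i≥r, start 0; Z[37]=0

[38, 0, 0, 0, 1, 0, 0, 0, 0, 0, 0, 4, 0, 0, 0, 0, 0, 0, 0, 0, 0, 0, 0, 0, 0, 0, 0, 1, 4, 0, 0, 0, 0, 0, 1, 0, 0, 0]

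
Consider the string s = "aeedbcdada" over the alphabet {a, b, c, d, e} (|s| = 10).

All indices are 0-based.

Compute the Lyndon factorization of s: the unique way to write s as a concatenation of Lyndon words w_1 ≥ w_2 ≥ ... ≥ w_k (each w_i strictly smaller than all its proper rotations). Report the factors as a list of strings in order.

emit factor 1: 'aeedbcd' (i=0, period=7)
emit factor 2: 'ad' (i=7, period=2)
emit factor 3: 'a' (i=9, period=1)

["aeedbcd", "ad", "a"]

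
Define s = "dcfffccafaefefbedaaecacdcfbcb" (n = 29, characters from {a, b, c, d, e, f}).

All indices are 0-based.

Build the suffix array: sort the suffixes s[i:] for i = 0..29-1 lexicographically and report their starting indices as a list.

rank→(start, suffix):
  0 → (17, 'aaecacdcfbcb')
  1 → (21, 'acdcfbcb')
  2 → (18, 'aecacdcfbcb')
  3 → (9, 'aefefbedaaecacdcfbcb')
  4 → (7, 'afaefefbedaaecacdcfbcb')
  5 → (28, 'b')
  6 → (26, 'bcb')
  7 → (14, 'bedaaecacdcfbcb')
  8 → (20, 'cacdcfbcb')
  9 → (6, 'cafaefefbedaaecacdcfbcb')
  10 → (27, 'cb')
  11 → (5, 'ccafaefefbedaaecacdcfbcb')
  12 → (22, 'cdcfbcb')
  13 → (24, 'cfbcb')
  14 → (1, 'cfffccafaefefbedaaecacdcfbcb')
  15 → (16, 'daaecacdcfbcb')
  16 → (23, 'dcfbcb')
  17 → (0, 'dcfffccafaefefbedaaecacdcfbcb')
  18 → (19, 'ecacdcfbcb')
  19 → (15, 'edaaecacdcfbcb')
  20 → (12, 'efbedaaecacdcfbcb')
  21 → (10, 'efefbedaaecacdcfbcb')
  22 → (8, 'faefefbedaaecacdcfbcb')
  23 → (25, 'fbcb')
  24 → (13, 'fbedaaecacdcfbcb')
  25 → (4, 'fccafaefefbedaaecacdcfbcb')
  26 → (11, 'fefbedaaecacdcfbcb')
  27 → (3, 'ffccafaefefbedaaecacdcfbcb')
  28 → (2, 'fffccafaefefbedaaecacdcfbcb')

[17, 21, 18, 9, 7, 28, 26, 14, 20, 6, 27, 5, 22, 24, 1, 16, 23, 0, 19, 15, 12, 10, 8, 25, 13, 4, 11, 3, 2]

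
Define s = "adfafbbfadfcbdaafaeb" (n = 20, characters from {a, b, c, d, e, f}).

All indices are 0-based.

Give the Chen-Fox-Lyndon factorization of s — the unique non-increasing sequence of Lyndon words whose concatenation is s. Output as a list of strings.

emit factor 1: 'adfafbbfadfcbd' (i=0, period=14)
emit factor 2: 'aafaeb' (i=14, period=6)

["adfafbbfadfcbd", "aafaeb"]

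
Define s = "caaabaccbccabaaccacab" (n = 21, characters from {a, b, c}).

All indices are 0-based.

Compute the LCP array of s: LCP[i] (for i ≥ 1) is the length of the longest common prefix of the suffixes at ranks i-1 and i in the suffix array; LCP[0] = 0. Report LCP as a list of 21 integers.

[0, 2, 2, 1, 2, 3, 1, 2, 3, 0, 1, 2, 1, 0, 2, 3, 2, 1, 1, 3, 2]

sorted suffixes:
  #0 SA[0]=1  'aaabaccbccabaaccacab'
  #1 SA[1]=2  'aabaccbccabaaccacab'
  #2 SA[2]=13  'aaccacab'
  #3 SA[3]=19  'ab'
  #4 SA[4]=11  'abaaccacab'
  #5 SA[5]=3  'abaccbccabaaccacab'
  #6 SA[6]=17  'acab'
  #7 SA[7]=14  'accacab'
  #8 SA[8]=5  'accbccabaaccacab'
  #9 SA[9]=20  'b'
  #10 SA[10]=12  'baaccacab'
  #11 SA[11]=4  'baccbccabaaccacab'
  #12 SA[12]=8  'bccabaaccacab'
  #13 SA[13]=0  'caaabaccbccabaaccacab'
  #14 SA[14]=18  'cab'
  #15 SA[15]=10  'cabaaccacab'
  #16 SA[16]=16  'cacab'
  #17 SA[17]=7  'cbccabaaccacab'
  #18 SA[18]=9  'ccabaaccacab'
  #19 SA[19]=15  'ccacab'
  #20 SA[20]=6  'ccbccabaaccacab'

SA = [1, 2, 13, 19, 11, 3, 17, 14, 5, 20, 12, 4, 8, 0, 18, 10, 16, 7, 9, 15, 6]
rank  pair      lcp
   1  s[1:],s[2:]  2  'aa'
   2  s[2:],s[13:]  2  'aa'
   3  s[13:],s[19:]  1  'a'
   4  s[19:],s[11:]  2  'ab'
   5  s[11:],s[3:]  3  'aba'
   6  s[3:],s[17:]  1  'a'
   7  s[17:],s[14:]  2  'ac'
   8  s[14:],s[5:]  3  'acc'
   9  s[5:],s[20:]  0  ''
  10  s[20:],s[12:]  1  'b'
  11  s[12:],s[4:]  2  'ba'
  12  s[4:],s[8:]  1  'b'
  13  s[8:],s[0:]  0  ''
  14  s[0:],s[18:]  2  'ca'
  15  s[18:],s[10:]  3  'cab'
  16  s[10:],s[16:]  2  'ca'
  17  s[16:],s[7:]  1  'c'
  18  s[7:],s[9:]  1  'c'
  19  s[9:],s[15:]  3  'cca'
  20  s[15:],s[6:]  2  'cc'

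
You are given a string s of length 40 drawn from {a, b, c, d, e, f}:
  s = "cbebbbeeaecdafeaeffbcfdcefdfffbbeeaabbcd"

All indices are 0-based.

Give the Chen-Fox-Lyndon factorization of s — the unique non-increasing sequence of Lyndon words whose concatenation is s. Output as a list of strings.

emit factor 1: 'c' (i=0, period=1)
emit factor 2: 'be' (i=1, period=2)
emit factor 3: 'bbbee' (i=3, period=5)
emit factor 4: 'aecdafeaeffbcfdcefdfffbbee' (i=8, period=26)
emit factor 5: 'aabbcd' (i=34, period=6)

["c", "be", "bbbee", "aecdafeaeffbcfdcefdfffbbee", "aabbcd"]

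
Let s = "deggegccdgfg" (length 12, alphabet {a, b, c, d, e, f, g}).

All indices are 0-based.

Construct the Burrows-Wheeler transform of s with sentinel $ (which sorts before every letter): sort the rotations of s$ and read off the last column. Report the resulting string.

rank  rotation       last
    0  $deggegccdgfg  g
    1  ccdgfg$deggeg  g
    2  cdgfg$deggegc  c
    3  deggegccdgfg$  $
    4  dgfg$deggegcc  c
    5  egccdgfg$degg  g
    6  eggegccdgfg$d  d
    7  fg$deggegccdg  g
    8  g$deggegccdgf  f
    9  gccdgfg$degge  e
   10  gegccdgfg$deg  g
   11  gfg$deggegccd  d
   12  ggegccdgfg$de  e

ggc$cgdgfegde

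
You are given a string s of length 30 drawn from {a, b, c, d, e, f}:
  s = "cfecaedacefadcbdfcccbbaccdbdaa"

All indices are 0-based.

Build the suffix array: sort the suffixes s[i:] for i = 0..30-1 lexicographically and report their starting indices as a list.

[29, 28, 22, 7, 11, 4, 21, 20, 26, 14, 3, 19, 13, 18, 17, 23, 24, 8, 0, 27, 6, 25, 12, 15, 2, 5, 9, 10, 16, 1]

rank | idx | suffix
   0 |  29 | a
   1 |  28 | aa
   2 |  22 | accdbdaa
   3 |   7 | acefadcbdfcccbbaccdbdaa
   4 |  11 | adcbdfcccbbaccdbdaa
   5 |   4 | aedacefadcbdfcccbbaccdbdaa
   6 |  21 | baccdbdaa
   7 |  20 | bbaccdbdaa
   8 |  26 | bdaa
   9 |  14 | bdfcccbbaccdbdaa
  10 |   3 | caedacefadcbdfcccbbaccdbdaa
  11 |  19 | cbbaccdbdaa
  12 |  13 | cbdfcccbbaccdbdaa
  13 |  18 | ccbbaccdbdaa
  14 |  17 | cccbbaccdbdaa
  15 |  23 | ccdbdaa
  16 |  24 | cdbdaa
  17 |   8 | cefadcbdfcccbbaccdbdaa
  18 |   0 | cfecaedacefadcbdfcccbbaccdbdaa
  19 |  27 | daa
  20 |   6 | dacefadcbdfcccbbaccdbdaa
  21 |  25 | dbdaa
  22 |  12 | dcbdfcccbbaccdbdaa
  23 |  15 | dfcccbbaccdbdaa
  24 |   2 | ecaedacefadcbdfcccbbaccdbdaa
  25 |   5 | edacefadcbdfcccbbaccdbdaa
  26 |   9 | efadcbdfcccbbaccdbdaa
  27 |  10 | fadcbdfcccbbaccdbdaa
  28 |  16 | fcccbbaccdbdaa
  29 |   1 | fecaedacefadcbdfcccbbaccdbdaa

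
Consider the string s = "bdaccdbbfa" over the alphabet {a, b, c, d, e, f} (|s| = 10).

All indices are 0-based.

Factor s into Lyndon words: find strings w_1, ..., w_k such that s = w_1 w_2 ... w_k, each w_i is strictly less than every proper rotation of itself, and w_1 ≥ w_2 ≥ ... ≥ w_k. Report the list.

["bd", "accdbbf", "a"]

emit factor 1: 'bd' (i=0, period=2)
emit factor 2: 'accdbbf' (i=2, period=7)
emit factor 3: 'a' (i=9, period=1)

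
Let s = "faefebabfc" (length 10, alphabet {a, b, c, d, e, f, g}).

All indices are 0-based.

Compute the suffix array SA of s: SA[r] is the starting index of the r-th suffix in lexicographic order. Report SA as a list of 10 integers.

[6, 1, 5, 7, 9, 4, 2, 0, 8, 3]

sorted suffixes:
  #0 SA[0]=6  'abfc'
  #1 SA[1]=1  'aefebabfc'
  #2 SA[2]=5  'babfc'
  #3 SA[3]=7  'bfc'
  #4 SA[4]=9  'c'
  #5 SA[5]=4  'ebabfc'
  #6 SA[6]=2  'efebabfc'
  #7 SA[7]=0  'faefebabfc'
  #8 SA[8]=8  'fc'
  #9 SA[9]=3  'febabfc'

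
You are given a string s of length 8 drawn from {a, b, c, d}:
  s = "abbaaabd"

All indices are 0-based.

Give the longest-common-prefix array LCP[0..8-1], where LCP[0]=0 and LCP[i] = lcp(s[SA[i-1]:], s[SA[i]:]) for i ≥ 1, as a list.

[0, 2, 1, 2, 0, 1, 1, 0]

rank | idx | suffix
   0 |   3 | aaabd
   1 |   4 | aabd
   2 |   0 | abbaaabd
   3 |   5 | abd
   4 |   2 | baaabd
   5 |   1 | bbaaabd
   6 |   6 | bd
   7 |   7 | d

SA = [3, 4, 0, 5, 2, 1, 6, 7]
[i] adj suffixes → lcp
  [1] 3/4 → 2 ('aa')
  [2] 4/0 → 1 ('a')
  [3] 0/5 → 2 ('ab')
  [4] 5/2 → 0 ('')
  [5] 2/1 → 1 ('b')
  [6] 1/6 → 1 ('b')
  [7] 6/7 → 0 ('')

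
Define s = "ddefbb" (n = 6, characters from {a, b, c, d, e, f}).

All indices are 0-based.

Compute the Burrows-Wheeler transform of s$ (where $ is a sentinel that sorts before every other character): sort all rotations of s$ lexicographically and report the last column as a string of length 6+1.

bbf$dde

rank  rotation last
    0  $ddefbb  b
    1  b$ddefb  b
    2  bb$ddef  f
    3  ddefbb$  $
    4  defbb$d  d
    5  efbb$dd  d
    6  fbb$dde  e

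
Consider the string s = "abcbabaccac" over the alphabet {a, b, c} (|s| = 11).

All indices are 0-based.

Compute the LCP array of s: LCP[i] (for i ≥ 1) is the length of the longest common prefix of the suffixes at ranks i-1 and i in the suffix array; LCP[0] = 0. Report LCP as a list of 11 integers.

[0, 2, 1, 2, 0, 2, 1, 0, 1, 1, 1]

sorted suffixes:
  #0 SA[0]=4  'abaccac'
  #1 SA[1]=0  'abcbabaccac'
  #2 SA[2]=9  'ac'
  #3 SA[3]=6  'accac'
  #4 SA[4]=3  'babaccac'
  #5 SA[5]=5  'baccac'
  #6 SA[6]=1  'bcbabaccac'
  #7 SA[7]=10  'c'
  #8 SA[8]=8  'cac'
  #9 SA[9]=2  'cbabaccac'
  #10 SA[10]=7  'ccac'

SA = [4, 0, 9, 6, 3, 5, 1, 10, 8, 2, 7]
rank  pair      lcp
   1  s[4:],s[0:]  2  'ab'
   2  s[0:],s[9:]  1  'a'
   3  s[9:],s[6:]  2  'ac'
   4  s[6:],s[3:]  0  ''
   5  s[3:],s[5:]  2  'ba'
   6  s[5:],s[1:]  1  'b'
   7  s[1:],s[10:]  0  ''
   8  s[10:],s[8:]  1  'c'
   9  s[8:],s[2:]  1  'c'
  10  s[2:],s[7:]  1  'c'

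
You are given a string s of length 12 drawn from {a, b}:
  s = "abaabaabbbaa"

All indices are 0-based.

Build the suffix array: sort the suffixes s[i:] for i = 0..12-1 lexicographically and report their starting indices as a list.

[11, 10, 2, 5, 0, 3, 6, 9, 1, 4, 8, 7]

rank→(start, suffix):
  0 → (11, 'a')
  1 → (10, 'aa')
  2 → (2, 'aabaabbbaa')
  3 → (5, 'aabbbaa')
  4 → (0, 'abaabaabbbaa')
  5 → (3, 'abaabbbaa')
  6 → (6, 'abbbaa')
  7 → (9, 'baa')
  8 → (1, 'baabaabbbaa')
  9 → (4, 'baabbbaa')
  10 → (8, 'bbaa')
  11 → (7, 'bbbaa')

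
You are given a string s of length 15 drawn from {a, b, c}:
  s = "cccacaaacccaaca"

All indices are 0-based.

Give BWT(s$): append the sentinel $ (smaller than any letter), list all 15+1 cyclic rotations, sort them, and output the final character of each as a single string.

rank  rotation          last
    0  $cccacaaacccaaca  a
    1  a$cccacaaacccaac  c
    2  aaacccaaca$cccac  c
    3  aaca$cccacaaaccc  c
    4  aacccaaca$cccaca  a
    5  aca$cccacaaaccca  a
    6  acaaacccaaca$ccc  c
    7  acccaaca$cccacaa  a
    8  ca$cccacaaacccaa  a
    9  caaacccaaca$ccca  a
   10  caaca$cccacaaacc  c
   11  cacaaacccaaca$cc  c
   12  ccaaca$cccacaaac  c
   13  ccacaaacccaaca$c  c
   14  cccaaca$cccacaaa  a
   15  cccacaaacccaaca$  $

acccaacaaacccca$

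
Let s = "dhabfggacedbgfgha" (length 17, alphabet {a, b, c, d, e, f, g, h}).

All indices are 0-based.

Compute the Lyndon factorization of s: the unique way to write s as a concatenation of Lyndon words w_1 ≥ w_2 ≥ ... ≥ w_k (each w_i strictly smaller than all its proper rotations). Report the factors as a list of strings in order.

["dh", "abfggacedbgfgh", "a"]

emit factor 1: 'dh' (i=0, period=2)
emit factor 2: 'abfggacedbgfgh' (i=2, period=14)
emit factor 3: 'a' (i=16, period=1)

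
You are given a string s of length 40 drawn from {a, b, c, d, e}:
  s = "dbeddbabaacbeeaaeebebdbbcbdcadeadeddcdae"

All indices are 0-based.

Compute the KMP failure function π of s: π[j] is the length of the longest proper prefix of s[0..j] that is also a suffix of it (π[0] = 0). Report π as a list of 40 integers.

π[0] = 0
j=1 s[j]='b': π[1]=0 (border '')
j=2 s[j]='e': π[2]=0 (border '')
j=3 s[j]='d': π[3]=1 (border 'd')
j=4 s[j]='d': k: 1→0; π[4]=1 (border 'd')
j=5 s[j]='b': π[5]=2 (border 'db')
j=6 s[j]='a': k: 2→0; π[6]=0 (border '')
j=7 s[j]='b': π[7]=0 (border '')
j=8 s[j]='a': π[8]=0 (border '')
j=9 s[j]='a': π[9]=0 (border '')
j=10 s[j]='c': π[10]=0 (border '')
j=11 s[j]='b': π[11]=0 (border '')
j=12 s[j]='e': π[12]=0 (border '')
j=13 s[j]='e': π[13]=0 (border '')
j=14 s[j]='a': π[14]=0 (border '')
j=15 s[j]='a': π[15]=0 (border '')
j=16 s[j]='e': π[16]=0 (border '')
j=17 s[j]='e': π[17]=0 (border '')
j=18 s[j]='b': π[18]=0 (border '')
j=19 s[j]='e': π[19]=0 (border '')
j=20 s[j]='b': π[20]=0 (border '')
j=21 s[j]='d': π[21]=1 (border 'd')
j=22 s[j]='b': π[22]=2 (border 'db')
j=23 s[j]='b': k: 2→0; π[23]=0 (border '')
j=24 s[j]='c': π[24]=0 (border '')
j=25 s[j]='b': π[25]=0 (border '')
j=26 s[j]='d': π[26]=1 (border 'd')
j=27 s[j]='c': k: 1→0; π[27]=0 (border '')
j=28 s[j]='a': π[28]=0 (border '')
j=29 s[j]='d': π[29]=1 (border 'd')
j=30 s[j]='e': k: 1→0; π[30]=0 (border '')
j=31 s[j]='a': π[31]=0 (border '')
j=32 s[j]='d': π[32]=1 (border 'd')
j=33 s[j]='e': k: 1→0; π[33]=0 (border '')
j=34 s[j]='d': π[34]=1 (border 'd')
j=35 s[j]='d': k: 1→0; π[35]=1 (border 'd')
j=36 s[j]='c': k: 1→0; π[36]=0 (border '')
j=37 s[j]='d': π[37]=1 (border 'd')
j=38 s[j]='a': k: 1→0; π[38]=0 (border '')
j=39 s[j]='e': π[39]=0 (border '')

[0, 0, 0, 1, 1, 2, 0, 0, 0, 0, 0, 0, 0, 0, 0, 0, 0, 0, 0, 0, 0, 1, 2, 0, 0, 0, 1, 0, 0, 1, 0, 0, 1, 0, 1, 1, 0, 1, 0, 0]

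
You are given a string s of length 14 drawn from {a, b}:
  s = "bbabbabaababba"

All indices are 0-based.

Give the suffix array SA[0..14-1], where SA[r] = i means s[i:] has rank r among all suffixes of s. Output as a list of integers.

sorted suffixes:
  #0 SA[0]=13  'a'
  #1 SA[1]=7  'aababba'
  #2 SA[2]=5  'abaababba'
  #3 SA[3]=8  'ababba'
  #4 SA[4]=10  'abba'
  #5 SA[5]=2  'abbabaababba'
  #6 SA[6]=12  'ba'
  #7 SA[7]=6  'baababba'
  #8 SA[8]=4  'babaababba'
  #9 SA[9]=9  'babba'
  #10 SA[10]=1  'babbabaababba'
  #11 SA[11]=11  'bba'
  #12 SA[12]=3  'bbabaababba'
  #13 SA[13]=0  'bbabbabaababba'

[13, 7, 5, 8, 10, 2, 12, 6, 4, 9, 1, 11, 3, 0]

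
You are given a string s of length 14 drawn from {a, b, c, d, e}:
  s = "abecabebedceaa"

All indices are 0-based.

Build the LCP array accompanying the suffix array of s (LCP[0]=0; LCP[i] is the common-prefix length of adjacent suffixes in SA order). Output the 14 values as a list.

[0, 1, 1, 3, 0, 2, 2, 0, 1, 0, 0, 1, 1, 1]

rank→(start, suffix):
  0 → (13, 'a')
  1 → (12, 'aa')
  2 → (4, 'abebedceaa')
  3 → (0, 'abecabebedceaa')
  4 → (5, 'bebedceaa')
  5 → (1, 'becabebedceaa')
  6 → (7, 'bedceaa')
  7 → (3, 'cabebedceaa')
  8 → (10, 'ceaa')
  9 → (9, 'dceaa')
  10 → (11, 'eaa')
  11 → (6, 'ebedceaa')
  12 → (2, 'ecabebedceaa')
  13 → (8, 'edceaa')

SA = [13, 12, 4, 0, 5, 1, 7, 3, 10, 9, 11, 6, 2, 8]
i: (SA[i-1],SA[i]) lcp shared
  1: (13,12) 1 'a'
  2: (12,4) 1 'a'
  3: (4,0) 3 'abe'
  4: (0,5) 0 ''
  5: (5,1) 2 'be'
  6: (1,7) 2 'be'
  7: (7,3) 0 ''
  8: (3,10) 1 'c'
  9: (10,9) 0 ''
  10: (9,11) 0 ''
  11: (11,6) 1 'e'
  12: (6,2) 1 'e'
  13: (2,8) 1 'e'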